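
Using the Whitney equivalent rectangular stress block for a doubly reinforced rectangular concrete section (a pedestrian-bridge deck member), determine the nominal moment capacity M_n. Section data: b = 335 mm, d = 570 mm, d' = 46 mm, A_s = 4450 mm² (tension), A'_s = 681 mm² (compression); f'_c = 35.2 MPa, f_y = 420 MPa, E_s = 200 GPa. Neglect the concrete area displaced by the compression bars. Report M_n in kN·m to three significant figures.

Assume both tension and compression steel yield.
Net tension couple steel: A_s − A'_s = 3769 mm².
a = (A_s − A'_s) f_y / (0.85 f'_c b) = 1582980/(0.85 × 35.2 × 335) = 157.93 mm.
c = a/β₁ = 157.93/0.799 = 197.66 mm; ε'_s = 0.003(c − d')/c = 0.0023 ≥ f_y/E_s = 0.0021, so compression steel does yield.
M_n = (A_s − A'_s) f_y (d − a/2) + A'_s f_y (d − d') = [1582980 × (570 − 78.965) + 286020 × (570 − 46)] × 10⁻⁶ = 777.30 + 149.87 = 927.17 kN·m.

M_n ≈ 927 kN·m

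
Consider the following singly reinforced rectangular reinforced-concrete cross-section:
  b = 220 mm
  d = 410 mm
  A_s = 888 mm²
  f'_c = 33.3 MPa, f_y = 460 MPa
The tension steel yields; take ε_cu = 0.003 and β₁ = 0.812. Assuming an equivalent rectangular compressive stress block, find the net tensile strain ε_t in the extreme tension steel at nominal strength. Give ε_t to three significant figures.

a = A_s f_y/(0.85 f'_c b) = 65.60 mm.
β₁ = 0.812, so c = a/β₁ = 65.60/0.812 = 80.79 mm.
From the linear strain diagram with ε_cu = 0.003: ε_t = 0.003 (d − c)/c = 0.003 × (410 − 80.79)/80.79 = 0.0122.
Since ε_t ≥ 0.005, the section is tension-controlled.

ε_t ≈ 0.0122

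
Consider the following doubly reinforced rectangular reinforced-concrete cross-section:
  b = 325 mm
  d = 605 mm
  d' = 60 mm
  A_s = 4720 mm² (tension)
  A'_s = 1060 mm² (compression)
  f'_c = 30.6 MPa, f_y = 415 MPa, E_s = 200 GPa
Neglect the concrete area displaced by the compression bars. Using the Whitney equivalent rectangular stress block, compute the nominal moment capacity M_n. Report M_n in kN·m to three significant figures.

M_n ≈ 1020 kN·m

Assume both tension and compression steel yield.
Net tension couple steel: A_s − A'_s = 3660 mm².
a = (A_s − A'_s) f_y / (0.85 f'_c b) = 1518900/(0.85 × 30.6 × 325) = 179.68 mm.
c = a/β₁ = 179.68/0.831 = 216.22 mm; ε'_s = 0.003(c − d')/c = 0.0022 ≥ f_y/E_s = 0.0021, so compression steel does yield.
M_n = (A_s − A'_s) f_y (d − a/2) + A'_s f_y (d − d') = [1518900 × (605 − 89.84) + 439900 × (605 − 60)] × 10⁻⁶ = 782.48 + 239.75 = 1022.23 kN·m.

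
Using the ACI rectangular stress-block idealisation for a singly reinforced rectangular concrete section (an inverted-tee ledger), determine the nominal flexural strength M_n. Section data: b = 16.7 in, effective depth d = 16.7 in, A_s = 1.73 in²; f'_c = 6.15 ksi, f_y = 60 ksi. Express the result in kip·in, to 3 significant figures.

T = A_s f_y = 1.73 × 60 = 103.8 kips.
a = T/(0.85 f'_c b) = 103.8/(0.85 × 6.15 × 16.7) = 1.189 in.
M_n = T(d − a/2) = 103.8 × (16.7 − 0.5945) = 1671.8 kip·in.

M_n ≈ 1670 kip·in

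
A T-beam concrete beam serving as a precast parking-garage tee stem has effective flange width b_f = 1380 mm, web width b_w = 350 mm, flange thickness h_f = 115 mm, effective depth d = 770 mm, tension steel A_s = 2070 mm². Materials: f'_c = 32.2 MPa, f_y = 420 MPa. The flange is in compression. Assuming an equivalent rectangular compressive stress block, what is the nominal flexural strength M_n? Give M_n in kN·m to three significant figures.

M_n ≈ 659 kN·m

Tension: T = A_s f_y = 2070 × 420 = 869400 N.
Try a within the flange: a = T/(0.85 f'_c b_f) = 869400/(0.85 × 32.2 × 1380) = 23.02 mm.
Since a = 23.02 ≤ h_f = 115 mm, the stress block lies entirely in the flange; analyse as a rectangular beam of width b_f.
M_n = T(d − a/2) = 869400 × (770 − 11.51) = 659.43 × 10⁶ N·mm.
M_n = 659.43 kN·m.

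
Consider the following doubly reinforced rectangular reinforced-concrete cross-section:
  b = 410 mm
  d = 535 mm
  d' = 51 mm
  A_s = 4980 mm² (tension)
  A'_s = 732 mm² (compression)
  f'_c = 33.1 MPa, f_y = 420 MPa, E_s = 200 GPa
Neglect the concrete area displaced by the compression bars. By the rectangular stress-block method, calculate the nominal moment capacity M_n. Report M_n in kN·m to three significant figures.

M_n ≈ 965 kN·m

Assume both tension and compression steel yield.
Net tension couple steel: A_s − A'_s = 4248 mm².
a = (A_s − A'_s) f_y / (0.85 f'_c b) = 1784160/(0.85 × 33.1 × 410) = 154.67 mm.
c = a/β₁ = 154.67/0.814 = 190.01 mm; ε'_s = 0.003(c − d')/c = 0.0022 ≥ f_y/E_s = 0.0021, so compression steel does yield.
M_n = (A_s − A'_s) f_y (d − a/2) + A'_s f_y (d − d') = [1784160 × (535 − 77.335) + 307440 × (535 − 51)] × 10⁻⁶ = 816.55 + 148.80 = 965.35 kN·m.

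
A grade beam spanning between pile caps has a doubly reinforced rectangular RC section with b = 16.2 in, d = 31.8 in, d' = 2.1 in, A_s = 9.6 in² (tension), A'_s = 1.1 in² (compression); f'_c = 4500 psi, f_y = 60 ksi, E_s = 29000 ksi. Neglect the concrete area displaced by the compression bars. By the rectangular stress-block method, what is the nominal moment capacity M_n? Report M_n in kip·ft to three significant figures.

Assume both steels yield.
a = (A_s − A'_s) f_y/(0.85 f'_c b) = (9.6 − 1.1) × 60/(0.85 × 4.5 × 16.2) = 8.230 in.
c = a/β₁ = 8.230/0.825 = 9.976 in; ε'_s = 0.003(c − d')/c = 0.0024 ≥ ε_y = 0.0021, so the compression steel yields.
M_n = (A_s − A'_s) f_y (d − a/2) + A'_s f_y (d − d') = 510 × (31.8 − 4.115) + 66 × (31.8 − 2.1) = 14119.4 + 1960.2 = 16079.6 kip·in = 16079.6/12 = 1339.97 kip·ft.

M_n ≈ 1340 kip·ft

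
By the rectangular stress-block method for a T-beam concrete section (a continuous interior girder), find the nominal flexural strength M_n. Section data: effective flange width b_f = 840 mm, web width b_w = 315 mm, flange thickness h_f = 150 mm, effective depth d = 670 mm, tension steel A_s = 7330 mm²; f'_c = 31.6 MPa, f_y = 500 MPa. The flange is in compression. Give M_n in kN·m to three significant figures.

M_n ≈ 2150 kN·m

Tension: T = A_s f_y = 7330 × 500 = 3665000 N.
Try a within the flange: a = T/(0.85 f'_c b_f) = 3665000/(0.85 × 31.6 × 840) = 162.44 mm.
a = 162.44 > h_f = 150 mm: the block extends into the web. Split into flange-overhang and web parts.
C_f = 0.85 f'_c (b_f − b_w) h_f = 0.85 × 31.6 × (840 − 315) × 150 = 2115225 N.
Remaining web compression depth: a_w = (T − C_f)/(0.85 f'_c b_w) = (3665000 − 2115225)/(0.85 × 31.6 × 315) = 183.17 mm.
M_n = C_f(d − h_f/2) + (T − C_f)(d − a_w/2) = 2115225 × (670 − 75) + 1549775 × (670 − 91.585) = 1258.56 + 896.41 = 2154.97 × 10⁶ N·mm.
M_n = 2154.97 kN·m.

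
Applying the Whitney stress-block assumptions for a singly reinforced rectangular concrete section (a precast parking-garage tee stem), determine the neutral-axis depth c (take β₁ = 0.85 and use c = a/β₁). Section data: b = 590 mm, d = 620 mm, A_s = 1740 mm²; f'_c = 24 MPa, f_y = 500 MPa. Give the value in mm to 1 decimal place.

c ≈ 85.0 mm

T = A_s f_y = 1740 × 500 = 870000 N = 870 kN.
Setting C = 0.85 f'_c a b equal to T: a = 870000/(0.85 × 24 × 590) = 72.283 mm.
With β₁ = 0.85, c = a/β₁ = 72.283/0.85 = 85.0 mm.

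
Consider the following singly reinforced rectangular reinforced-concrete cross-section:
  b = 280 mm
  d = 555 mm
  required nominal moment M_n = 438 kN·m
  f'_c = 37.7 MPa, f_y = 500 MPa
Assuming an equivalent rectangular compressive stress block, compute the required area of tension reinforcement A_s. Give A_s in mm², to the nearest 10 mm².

A_s ≈ 1730 mm²

With M_n = 0.85 f'_c a b (d − a/2), solve the quadratic for a:
a = d − √(d² − 2M_n/(0.85 f'_c b)) = 555 − √(555² − 2 × 438×10⁶/(0.85 × 37.7 × 280)) = 96.31 mm.
A_s = 0.85 f'_c a b / f_y = 0.85 × 37.7 × 96.31 × 280 / 500 = 1728.3 mm².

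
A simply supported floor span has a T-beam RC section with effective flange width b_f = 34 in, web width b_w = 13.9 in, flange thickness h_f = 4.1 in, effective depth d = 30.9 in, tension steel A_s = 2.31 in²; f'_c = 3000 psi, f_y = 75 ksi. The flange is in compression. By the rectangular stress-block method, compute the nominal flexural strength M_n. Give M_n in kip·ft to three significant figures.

Tension: T = A_s f_y = 2.31 × 75 = 173.25 kips.
Try a within the flange: a = T/(0.85 f'_c b_f) = 173.25/(0.85 × 3 × 34) = 1.998 in.
Since a = 1.998 ≤ h_f = 4.1 in, the stress block lies entirely in the flange; analyse as a rectangular beam of width b_f.
M_n = T(d − a/2) = 173.25 × (30.9 − 0.999) = 5180.3 kip·in.
M_n = 5180.3/12 = 431.69 kip·ft.

M_n ≈ 432 kip·ft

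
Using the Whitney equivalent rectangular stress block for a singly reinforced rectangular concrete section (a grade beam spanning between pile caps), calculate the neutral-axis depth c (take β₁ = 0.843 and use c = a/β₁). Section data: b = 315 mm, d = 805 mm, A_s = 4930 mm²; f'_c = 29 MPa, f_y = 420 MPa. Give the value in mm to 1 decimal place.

c ≈ 316.3 mm

T = A_s f_y = 4930 × 420 = 2070600 N = 2070.6 kN.
Setting C = 0.85 f'_c a b equal to T: a = 2070600/(0.85 × 29 × 315) = 266.667 mm.
With β₁ = 0.843, c = a/β₁ = 266.667/0.843 = 316.3 mm.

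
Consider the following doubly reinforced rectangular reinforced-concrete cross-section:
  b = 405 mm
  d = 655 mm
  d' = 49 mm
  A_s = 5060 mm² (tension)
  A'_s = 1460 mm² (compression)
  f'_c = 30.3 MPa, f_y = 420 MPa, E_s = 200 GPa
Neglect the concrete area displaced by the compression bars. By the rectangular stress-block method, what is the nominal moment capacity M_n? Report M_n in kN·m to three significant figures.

Assume both tension and compression steel yield.
Net tension couple steel: A_s − A'_s = 3600 mm².
a = (A_s − A'_s) f_y / (0.85 f'_c b) = 1512000/(0.85 × 30.3 × 405) = 144.96 mm.
c = a/β₁ = 144.96/0.834 = 173.81 mm; ε'_s = 0.003(c − d')/c = 0.0022 ≥ f_y/E_s = 0.0021, so compression steel does yield.
M_n = (A_s − A'_s) f_y (d − a/2) + A'_s f_y (d − d') = [1512000 × (655 − 72.48) + 613200 × (655 − 49)] × 10⁻⁶ = 880.77 + 371.60 = 1252.37 kN·m.

M_n ≈ 1250 kN·m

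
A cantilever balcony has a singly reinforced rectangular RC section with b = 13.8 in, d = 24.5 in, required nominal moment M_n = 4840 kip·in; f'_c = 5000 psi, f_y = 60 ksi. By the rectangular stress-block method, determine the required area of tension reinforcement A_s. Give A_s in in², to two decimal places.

From M_n = 0.85 f'_c a b (d − a/2):
a = d − √(d² − 2M_n/(0.85 f'_c b)) = 24.5 − √(24.5² − 2 × 4840/(0.85 × 5 × 13.8)) = 3.638 in.
A_s = 0.85 f'_c a b / f_y = 0.85 × 5 × 3.638 × 13.8 / 60 = 3.556 in².

A_s ≈ 3.56 in²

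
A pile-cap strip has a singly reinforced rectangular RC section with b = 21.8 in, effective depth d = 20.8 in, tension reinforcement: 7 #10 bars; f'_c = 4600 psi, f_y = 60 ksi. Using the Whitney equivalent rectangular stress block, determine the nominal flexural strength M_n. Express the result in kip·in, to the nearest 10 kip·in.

M_n ≈ 9430 kip·in

A_s = 7 × 1.27 = 8.89 in².
T = A_s f_y = 8.89 × 60 = 533.4 kips.
a = T/(0.85 f'_c b) = 533.4/(0.85 × 4.6 × 21.8) = 6.258 in.
M_n = T(d − a/2) = 533.4 × (20.8 − 3.129) = 9425.7 kip·in.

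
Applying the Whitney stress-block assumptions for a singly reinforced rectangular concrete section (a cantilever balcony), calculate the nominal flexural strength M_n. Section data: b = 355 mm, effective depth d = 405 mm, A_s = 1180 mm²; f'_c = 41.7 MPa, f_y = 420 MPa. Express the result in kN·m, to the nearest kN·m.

T = A_s f_y = 1180 × 420 = 495600 N = 495.6 kN.
From C = T: a = T/(0.85 f'_c b) = 495600/(0.85 × 41.7 × 355) = 39.39 mm.
M_n = T(d − a/2) = 495.6 kN × (405 − 19.695) mm = 190.96 kN·m.

M_n ≈ 191 kN·m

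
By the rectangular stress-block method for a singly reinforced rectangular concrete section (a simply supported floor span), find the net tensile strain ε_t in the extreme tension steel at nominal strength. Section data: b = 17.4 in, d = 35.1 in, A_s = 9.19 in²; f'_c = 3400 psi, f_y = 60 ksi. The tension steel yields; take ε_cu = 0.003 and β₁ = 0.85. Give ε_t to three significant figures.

a = A_s f_y/(0.85 f'_c b) = 10.965 in.
β₁ = 0.85, so c = a/β₁ = 10.965/0.85 = 12.900 in.
From the linear strain diagram with ε_cu = 0.003: ε_t = 0.003 (d − c)/c = 0.003 × (35.1 − 12.900)/12.900 = 0.00516.
Since ε_t ≥ 0.005, the section is tension-controlled.

ε_t ≈ 0.00516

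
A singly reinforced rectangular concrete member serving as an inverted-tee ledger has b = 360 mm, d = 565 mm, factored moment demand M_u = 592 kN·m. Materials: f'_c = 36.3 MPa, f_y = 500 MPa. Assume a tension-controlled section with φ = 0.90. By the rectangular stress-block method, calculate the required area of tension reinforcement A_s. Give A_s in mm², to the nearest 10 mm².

A_s ≈ 2600 mm²

M_n = M_u/φ = 592/0.90 = 657.778 kN·m.
With M_n = 0.85 f'_c a b (d − a/2), solve the quadratic for a:
a = d − √(d² − 2M_n/(0.85 f'_c b)) = 565 − √(565² − 2 × 657.778×10⁶/(0.85 × 36.3 × 360)) = 116.90 mm.
A_s = 0.85 f'_c a b / f_y = 0.85 × 36.3 × 116.90 × 360 / 500 = 2597.0 mm².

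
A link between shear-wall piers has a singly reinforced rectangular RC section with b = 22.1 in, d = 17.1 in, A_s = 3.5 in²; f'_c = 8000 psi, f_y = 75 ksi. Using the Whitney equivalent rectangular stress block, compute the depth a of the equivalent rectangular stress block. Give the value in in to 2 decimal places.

a ≈ 1.75 in

T = A_s f_y = 3.5 × 75 = 262.5 kips.
a = T/(0.85 f'_c b) = 262.5/(0.85 × 8 × 22.1) = 1.75 in.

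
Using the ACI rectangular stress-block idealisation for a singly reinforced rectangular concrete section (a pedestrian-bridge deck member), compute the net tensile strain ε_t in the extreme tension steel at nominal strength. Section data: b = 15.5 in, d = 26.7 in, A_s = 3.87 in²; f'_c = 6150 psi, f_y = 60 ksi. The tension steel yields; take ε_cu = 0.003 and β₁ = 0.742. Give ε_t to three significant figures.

ε_t ≈ 0.0177

a = A_s f_y/(0.85 f'_c b) = 2.866 in.
β₁ = 0.742, so c = a/β₁ = 2.866/0.742 = 3.863 in.
From the linear strain diagram with ε_cu = 0.003: ε_t = 0.003 (d − c)/c = 0.003 × (26.7 − 3.863)/3.863 = 0.0177.
Since ε_t ≥ 0.005, the section is tension-controlled.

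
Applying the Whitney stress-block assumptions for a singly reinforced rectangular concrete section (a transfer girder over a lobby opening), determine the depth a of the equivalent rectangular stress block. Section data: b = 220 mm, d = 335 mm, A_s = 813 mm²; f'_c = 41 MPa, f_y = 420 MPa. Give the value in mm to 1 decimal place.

T = A_s f_y = 813 × 420 = 341460 N = 341.46 kN.
Setting C = 0.85 f'_c a b equal to T: a = 341460/(0.85 × 41 × 220) = 44.5 mm.

a ≈ 44.5 mm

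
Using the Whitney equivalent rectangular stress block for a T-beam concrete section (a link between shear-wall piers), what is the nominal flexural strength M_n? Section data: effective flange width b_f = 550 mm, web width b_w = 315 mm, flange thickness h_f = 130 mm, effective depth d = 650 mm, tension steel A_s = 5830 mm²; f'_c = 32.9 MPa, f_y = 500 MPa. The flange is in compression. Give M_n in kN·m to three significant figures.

M_n ≈ 1600 kN·m

Tension: T = A_s f_y = 5830 × 500 = 2915000 N.
Try a within the flange: a = T/(0.85 f'_c b_f) = 2915000/(0.85 × 32.9 × 550) = 189.52 mm.
a = 189.52 > h_f = 130 mm: the block extends into the web. Split into flange-overhang and web parts.
C_f = 0.85 f'_c (b_f − b_w) h_f = 0.85 × 32.9 × (550 − 315) × 130 = 854331 N.
Remaining web compression depth: a_w = (T − C_f)/(0.85 f'_c b_w) = (2915000 − 854331)/(0.85 × 32.9 × 315) = 233.93 mm.
M_n = C_f(d − h_f/2) + (T − C_f)(d − a_w/2) = 854331 × (650 − 65) + 2060669 × (650 − 116.965) = 499.78 + 1098.41 = 1598.19 × 10⁶ N·mm.
M_n = 1598.19 kN·m.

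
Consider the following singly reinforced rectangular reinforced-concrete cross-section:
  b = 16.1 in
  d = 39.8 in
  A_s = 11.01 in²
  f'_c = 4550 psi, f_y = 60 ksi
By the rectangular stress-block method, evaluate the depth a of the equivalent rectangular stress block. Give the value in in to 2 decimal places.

a ≈ 10.61 in

T = A_s f_y = 11.01 × 60 = 660.6 kips.
a = T/(0.85 f'_c b) = 660.6/(0.85 × 4.55 × 16.1) = 10.61 in.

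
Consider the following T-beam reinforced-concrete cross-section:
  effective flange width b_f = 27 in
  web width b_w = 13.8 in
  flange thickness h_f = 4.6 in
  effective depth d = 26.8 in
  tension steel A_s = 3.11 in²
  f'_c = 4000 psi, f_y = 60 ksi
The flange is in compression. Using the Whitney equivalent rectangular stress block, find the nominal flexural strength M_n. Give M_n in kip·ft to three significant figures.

Tension: T = A_s f_y = 3.11 × 60 = 186.6 kips.
Try a within the flange: a = T/(0.85 f'_c b_f) = 186.6/(0.85 × 4 × 27) = 2.033 in.
Since a = 2.033 ≤ h_f = 4.6 in, the stress block lies entirely in the flange; analyse as a rectangular beam of width b_f.
M_n = T(d − a/2) = 186.6 × (26.8 − 1.0165) = 4811.2 kip·in.
M_n = 4811.2/12 = 400.93 kip·ft.

M_n ≈ 401 kip·ft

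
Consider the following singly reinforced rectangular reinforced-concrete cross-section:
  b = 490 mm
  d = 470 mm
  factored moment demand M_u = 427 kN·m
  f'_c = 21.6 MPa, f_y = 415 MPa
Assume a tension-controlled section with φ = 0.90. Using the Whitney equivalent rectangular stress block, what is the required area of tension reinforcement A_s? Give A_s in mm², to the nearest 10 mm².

A_s ≈ 2820 mm²

M_n = M_u/φ = 427/0.90 = 474.444 kN·m.
With M_n = 0.85 f'_c a b (d − a/2), solve the quadratic for a:
a = d − √(d² − 2M_n/(0.85 f'_c b)) = 470 − √(470² − 2 × 474.444×10⁶/(0.85 × 21.6 × 490)) = 130.26 mm.
A_s = 0.85 f'_c a b / f_y = 0.85 × 21.6 × 130.26 × 490 / 415 = 2823.8 mm².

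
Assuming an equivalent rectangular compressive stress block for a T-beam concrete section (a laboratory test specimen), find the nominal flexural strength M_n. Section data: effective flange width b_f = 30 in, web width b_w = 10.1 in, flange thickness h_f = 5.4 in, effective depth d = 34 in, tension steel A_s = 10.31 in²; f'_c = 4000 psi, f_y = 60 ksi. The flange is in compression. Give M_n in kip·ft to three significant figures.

M_n ≈ 1590 kip·ft

Tension: T = A_s f_y = 10.31 × 60 = 618.6 kips.
Try a within the flange: a = T/(0.85 f'_c b_f) = 618.6/(0.85 × 4 × 30) = 6.065 in.
a = 6.065 > h_f = 5.4 in: the block extends into the web. Split into flange-overhang and web parts.
C_f = 0.85 f'_c (b_f − b_w) h_f = 0.85 × 4 × (30 − 10.1) × 5.4 = 365.4 kips.
Remaining web compression depth: a_w = (T − C_f)/(0.85 f'_c b_w) = (618.6 − 365.4)/(0.85 × 4 × 10.1) = 7.373 in.
M_n = C_f(d − h_f/2) + (T − C_f)(d − a_w/2) = 365.4 × (34 − 2.7) + 253.2 × (34 − 3.6865) = 11437.0 + 7675.4 = 19112.4 kip·in.
M_n = 19112.4/12 = 1592.70 kip·ft.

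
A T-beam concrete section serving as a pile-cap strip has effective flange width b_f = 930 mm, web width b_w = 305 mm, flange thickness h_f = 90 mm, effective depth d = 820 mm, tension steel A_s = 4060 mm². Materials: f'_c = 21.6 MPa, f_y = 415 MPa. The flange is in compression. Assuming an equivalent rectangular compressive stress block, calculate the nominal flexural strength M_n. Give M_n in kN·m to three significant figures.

M_n ≈ 1300 kN·m

Tension: T = A_s f_y = 4060 × 415 = 1684900 N.
Try a within the flange: a = T/(0.85 f'_c b_f) = 1684900/(0.85 × 21.6 × 930) = 98.68 mm.
a = 98.68 > h_f = 90 mm: the block extends into the web. Split into flange-overhang and web parts.
C_f = 0.85 f'_c (b_f − b_w) h_f = 0.85 × 21.6 × (930 − 305) × 90 = 1032750 N.
Remaining web compression depth: a_w = (T − C_f)/(0.85 f'_c b_w) = (1684900 − 1032750)/(0.85 × 21.6 × 305) = 116.46 mm.
M_n = C_f(d − h_f/2) + (T − C_f)(d − a_w/2) = 1032750 × (820 − 45) + 652150 × (820 − 58.23) = 800.38 + 496.79 = 1297.17 × 10⁶ N·mm.
M_n = 1297.17 kN·m.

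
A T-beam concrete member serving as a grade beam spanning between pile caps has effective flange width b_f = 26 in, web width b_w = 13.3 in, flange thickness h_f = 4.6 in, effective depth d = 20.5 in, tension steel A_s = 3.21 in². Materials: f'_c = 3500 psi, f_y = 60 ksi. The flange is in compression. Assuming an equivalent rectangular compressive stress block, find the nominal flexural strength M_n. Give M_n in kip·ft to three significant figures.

Tension: T = A_s f_y = 3.21 × 60 = 192.6 kips.
Try a within the flange: a = T/(0.85 f'_c b_f) = 192.6/(0.85 × 3.5 × 26) = 2.490 in.
Since a = 2.490 ≤ h_f = 4.6 in, the stress block lies entirely in the flange; analyse as a rectangular beam of width b_f.
M_n = T(d − a/2) = 192.6 × (20.5 − 1.245) = 3708.5 kip·in.
M_n = 3708.5/12 = 309.04 kip·ft.

M_n ≈ 309 kip·ft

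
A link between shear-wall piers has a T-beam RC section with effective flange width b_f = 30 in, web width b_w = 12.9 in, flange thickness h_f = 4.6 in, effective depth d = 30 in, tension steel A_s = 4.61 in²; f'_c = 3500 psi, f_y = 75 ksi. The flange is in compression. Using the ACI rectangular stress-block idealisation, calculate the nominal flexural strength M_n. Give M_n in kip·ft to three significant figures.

M_n ≈ 809 kip·ft

Tension: T = A_s f_y = 4.61 × 75 = 345.75 kips.
Try a within the flange: a = T/(0.85 f'_c b_f) = 345.75/(0.85 × 3.5 × 30) = 3.874 in.
Since a = 3.874 ≤ h_f = 4.6 in, the stress block lies entirely in the flange; analyse as a rectangular beam of width b_f.
M_n = T(d − a/2) = 345.75 × (30 − 1.937) = 9702.8 kip·in.
M_n = 9702.8/12 = 808.57 kip·ft.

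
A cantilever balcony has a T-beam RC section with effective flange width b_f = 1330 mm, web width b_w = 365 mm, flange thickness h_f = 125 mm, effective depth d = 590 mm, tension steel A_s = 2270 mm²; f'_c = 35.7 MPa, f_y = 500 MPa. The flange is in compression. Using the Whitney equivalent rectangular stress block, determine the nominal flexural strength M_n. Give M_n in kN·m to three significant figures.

Tension: T = A_s f_y = 2270 × 500 = 1135000 N.
Try a within the flange: a = T/(0.85 f'_c b_f) = 1135000/(0.85 × 35.7 × 1330) = 28.12 mm.
Since a = 28.12 ≤ h_f = 125 mm, the stress block lies entirely in the flange; analyse as a rectangular beam of width b_f.
M_n = T(d − a/2) = 1135000 × (590 − 14.06) = 653.69 × 10⁶ N·mm.
M_n = 653.69 kN·m.

M_n ≈ 654 kN·m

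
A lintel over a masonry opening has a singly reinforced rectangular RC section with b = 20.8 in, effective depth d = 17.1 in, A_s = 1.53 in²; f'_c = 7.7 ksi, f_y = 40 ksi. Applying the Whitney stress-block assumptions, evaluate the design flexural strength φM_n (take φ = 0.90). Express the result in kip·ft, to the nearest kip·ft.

φM_n ≈ 77 kip·ft

T = A_s f_y = 1.53 × 40 = 61.2 kips.
a = T/(0.85 f'_c b) = 61.2/(0.85 × 7.7 × 20.8) = 0.450 in.
M_n = T(d − a/2) = 61.2 × (17.1 − 0.225) = 1032.8 kip·in = 1032.8/12 = 86.07 kip·ft.
φM_n = 0.90 × 86.07 = 77.46 kip·ft.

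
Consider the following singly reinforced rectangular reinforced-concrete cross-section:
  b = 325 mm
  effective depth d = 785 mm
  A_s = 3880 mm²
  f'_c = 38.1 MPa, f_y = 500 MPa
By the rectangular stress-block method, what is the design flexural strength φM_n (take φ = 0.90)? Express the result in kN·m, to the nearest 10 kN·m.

φM_n ≈ 1210 kN·m

T = A_s f_y = 3880 × 500 = 1940000 N = 1940 kN.
From C = T: a = T/(0.85 f'_c b) = 1940000/(0.85 × 38.1 × 325) = 184.32 mm.
M_n = T(d − a/2) = 1940 kN × (785 − 92.16) mm = 1344.11 kN·m.
φM_n = 0.90 × 1344.11 = 1209.70 kN·m.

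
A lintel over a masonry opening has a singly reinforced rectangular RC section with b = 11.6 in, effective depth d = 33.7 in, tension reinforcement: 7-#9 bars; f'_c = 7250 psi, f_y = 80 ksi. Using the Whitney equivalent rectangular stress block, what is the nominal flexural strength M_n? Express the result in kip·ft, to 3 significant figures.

M_n ≈ 1390 kip·ft

A_s = 7 × 1 = 7 in².
T = A_s f_y = 7 × 80 = 560 kips.
a = T/(0.85 f'_c b) = 560/(0.85 × 7.25 × 11.6) = 7.834 in.
M_n = T(d − a/2) = 560 × (33.7 − 3.917) = 16678.5 kip·in = 16678.5/12 = 1389.88 kip·ft.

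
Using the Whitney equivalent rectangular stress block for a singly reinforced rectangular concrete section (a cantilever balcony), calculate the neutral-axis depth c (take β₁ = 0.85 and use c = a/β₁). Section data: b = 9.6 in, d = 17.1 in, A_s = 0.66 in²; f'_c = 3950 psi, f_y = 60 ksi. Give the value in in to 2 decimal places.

T = A_s f_y = 0.66 × 60 = 39.6 kips.
a = T/(0.85 f'_c b) = 39.6/(0.85 × 3.95 × 9.6) = 1.2286 in.
With β₁ = 0.85, c = a/β₁ = 1.2286/0.85 = 1.45 in.

c ≈ 1.45 in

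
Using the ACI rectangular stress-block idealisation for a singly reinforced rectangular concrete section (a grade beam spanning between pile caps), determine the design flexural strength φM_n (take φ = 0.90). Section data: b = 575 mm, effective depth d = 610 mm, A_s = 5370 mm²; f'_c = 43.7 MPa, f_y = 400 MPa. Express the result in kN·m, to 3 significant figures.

φM_n ≈ 1080 kN·m

T = A_s f_y = 5370 × 400 = 2148000 N = 2148 kN.
From C = T: a = T/(0.85 f'_c b) = 2148000/(0.85 × 43.7 × 575) = 100.57 mm.
M_n = T(d − a/2) = 2148 kN × (610 − 50.285) mm = 1202.27 kN·m.
φM_n = 0.90 × 1202.27 = 1082.04 kN·m.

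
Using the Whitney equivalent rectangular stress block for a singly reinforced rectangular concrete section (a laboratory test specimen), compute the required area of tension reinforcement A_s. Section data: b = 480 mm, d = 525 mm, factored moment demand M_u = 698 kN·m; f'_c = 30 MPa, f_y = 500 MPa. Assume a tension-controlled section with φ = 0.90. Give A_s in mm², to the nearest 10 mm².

A_s ≈ 3410 mm²

M_n = M_u/φ = 698/0.90 = 775.556 kN·m.
With M_n = 0.85 f'_c a b (d − a/2), solve the quadratic for a:
a = d − √(d² − 2M_n/(0.85 f'_c b)) = 525 − √(525² − 2 × 775.556×10⁶/(0.85 × 30 × 480)) = 139.12 mm.
A_s = 0.85 f'_c a b / f_y = 0.85 × 30 × 139.12 × 480 / 500 = 3405.7 mm².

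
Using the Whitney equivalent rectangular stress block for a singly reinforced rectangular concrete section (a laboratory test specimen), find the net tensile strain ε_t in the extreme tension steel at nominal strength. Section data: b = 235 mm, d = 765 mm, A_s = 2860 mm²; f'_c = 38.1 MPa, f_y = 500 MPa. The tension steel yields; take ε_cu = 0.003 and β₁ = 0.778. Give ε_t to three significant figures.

a = A_s f_y/(0.85 f'_c b) = 187.90 mm.
β₁ = 0.778, so c = a/β₁ = 187.90/0.778 = 241.52 mm.
From the linear strain diagram with ε_cu = 0.003: ε_t = 0.003 (d − c)/c = 0.003 × (765 − 241.52)/241.52 = 0.00650.
Since ε_t ≥ 0.005, the section is tension-controlled.

ε_t ≈ 0.00650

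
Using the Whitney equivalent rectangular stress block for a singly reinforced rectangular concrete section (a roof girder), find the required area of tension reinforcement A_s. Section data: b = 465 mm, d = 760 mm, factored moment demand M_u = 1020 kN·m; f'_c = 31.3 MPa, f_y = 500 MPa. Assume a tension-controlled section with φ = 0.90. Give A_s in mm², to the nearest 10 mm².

M_n = M_u/φ = 1020/0.90 = 1133.33 kN·m.
With M_n = 0.85 f'_c a b (d − a/2), solve the quadratic for a:
a = d − √(d² − 2M_n/(0.85 f'_c b)) = 760 − √(760² − 2 × 1133.33×10⁶/(0.85 × 31.3 × 465)) = 132.00 mm.
A_s = 0.85 f'_c a b / f_y = 0.85 × 31.3 × 132.00 × 465 / 500 = 3266.0 mm².

A_s ≈ 3270 mm²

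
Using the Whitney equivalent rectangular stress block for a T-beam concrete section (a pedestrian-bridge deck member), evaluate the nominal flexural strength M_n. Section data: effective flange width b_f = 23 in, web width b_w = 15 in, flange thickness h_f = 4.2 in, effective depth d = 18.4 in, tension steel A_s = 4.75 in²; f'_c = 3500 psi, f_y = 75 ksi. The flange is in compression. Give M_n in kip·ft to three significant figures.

M_n ≈ 467 kip·ft

Tension: T = A_s f_y = 4.75 × 75 = 356.25 kips.
Try a within the flange: a = T/(0.85 f'_c b_f) = 356.25/(0.85 × 3.5 × 23) = 5.206 in.
a = 5.206 > h_f = 4.2 in: the block extends into the web. Split into flange-overhang and web parts.
C_f = 0.85 f'_c (b_f − b_w) h_f = 0.85 × 3.5 × (23 − 15) × 4.2 = 100.0 kips.
Remaining web compression depth: a_w = (T − C_f)/(0.85 f'_c b_w) = (356.25 − 100.0)/(0.85 × 3.5 × 15) = 5.742 in.
M_n = C_f(d − h_f/2) + (T − C_f)(d − a_w/2) = 100.0 × (18.4 − 2.1) + 256.25 × (18.4 − 2.871) = 1630.0 + 3979.3 = 5609.3 kip·in.
M_n = 5609.3/12 = 467.44 kip·ft.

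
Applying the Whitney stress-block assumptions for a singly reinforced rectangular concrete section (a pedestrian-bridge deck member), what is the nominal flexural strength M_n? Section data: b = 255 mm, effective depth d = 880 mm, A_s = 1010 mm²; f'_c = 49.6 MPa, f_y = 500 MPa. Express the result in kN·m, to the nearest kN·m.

T = A_s f_y = 1010 × 500 = 505000 N = 505 kN.
From C = T: a = T/(0.85 f'_c b) = 505000/(0.85 × 49.6 × 255) = 46.97 mm.
M_n = T(d − a/2) = 505 kN × (880 − 23.485) mm = 432.54 kN·m.

M_n ≈ 433 kN·m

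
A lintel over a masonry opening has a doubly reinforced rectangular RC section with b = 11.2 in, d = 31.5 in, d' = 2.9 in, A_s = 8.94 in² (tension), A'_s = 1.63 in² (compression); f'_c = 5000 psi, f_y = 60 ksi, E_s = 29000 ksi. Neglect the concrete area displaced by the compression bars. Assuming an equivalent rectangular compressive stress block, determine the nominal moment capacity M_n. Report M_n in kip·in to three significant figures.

Assume both steels yield.
a = (A_s − A'_s) f_y/(0.85 f'_c b) = (8.94 − 1.63) × 60/(0.85 × 5 × 11.2) = 9.214 in.
c = a/β₁ = 9.214/0.8 = 11.518 in; ε'_s = 0.003(c − d')/c = 0.0022 ≥ ε_y = 0.0021, so the compression steel yields.
M_n = (A_s − A'_s) f_y (d − a/2) + A'_s f_y (d − d') = 438.6 × (31.5 − 4.607) + 97.8 × (31.5 − 2.9) = 11795.3 + 2797.1 = 14592.4 kip·in.

M_n ≈ 14600 kip·in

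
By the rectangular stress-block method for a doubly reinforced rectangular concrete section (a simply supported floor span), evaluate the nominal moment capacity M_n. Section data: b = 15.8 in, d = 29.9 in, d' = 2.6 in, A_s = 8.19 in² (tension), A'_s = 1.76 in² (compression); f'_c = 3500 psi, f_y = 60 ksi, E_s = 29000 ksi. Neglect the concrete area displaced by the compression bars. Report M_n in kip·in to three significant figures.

M_n ≈ 12800 kip·in

Assume both steels yield.
a = (A_s − A'_s) f_y/(0.85 f'_c b) = (8.19 − 1.76) × 60/(0.85 × 3.5 × 15.8) = 8.208 in.
c = a/β₁ = 8.208/0.85 = 9.656 in; ε'_s = 0.003(c − d')/c = 0.0022 ≥ ε_y = 0.0021, so the compression steel yields.
M_n = (A_s − A'_s) f_y (d − a/2) + A'_s f_y (d − d') = 385.8 × (29.9 − 4.104) + 105.6 × (29.9 − 2.6) = 9952.1 + 2882.9 = 12835.0 kip·in.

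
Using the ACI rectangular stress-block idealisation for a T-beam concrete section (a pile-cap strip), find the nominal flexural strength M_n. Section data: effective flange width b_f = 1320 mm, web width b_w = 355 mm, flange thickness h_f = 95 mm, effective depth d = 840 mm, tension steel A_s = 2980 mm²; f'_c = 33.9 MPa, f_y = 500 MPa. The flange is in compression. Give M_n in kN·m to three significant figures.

Tension: T = A_s f_y = 2980 × 500 = 1490000 N.
Try a within the flange: a = T/(0.85 f'_c b_f) = 1490000/(0.85 × 33.9 × 1320) = 39.17 mm.
Since a = 39.17 ≤ h_f = 95 mm, the stress block lies entirely in the flange; analyse as a rectangular beam of width b_f.
M_n = T(d − a/2) = 1490000 × (840 − 19.585) = 1222.42 × 10⁶ N·mm.
M_n = 1222.42 kN·m.

M_n ≈ 1220 kN·m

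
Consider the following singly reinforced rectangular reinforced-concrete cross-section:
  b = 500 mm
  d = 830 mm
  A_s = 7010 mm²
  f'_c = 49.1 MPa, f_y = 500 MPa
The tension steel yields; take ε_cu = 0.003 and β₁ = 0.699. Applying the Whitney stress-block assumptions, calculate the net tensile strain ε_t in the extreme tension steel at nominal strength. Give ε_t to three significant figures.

a = A_s f_y/(0.85 f'_c b) = 167.96 mm.
β₁ = 0.699, so c = a/β₁ = 167.96/0.699 = 240.29 mm.
From the linear strain diagram with ε_cu = 0.003: ε_t = 0.003 (d − c)/c = 0.003 × (830 − 240.29)/240.29 = 0.00736.
Since ε_t ≥ 0.005, the section is tension-controlled.

ε_t ≈ 0.00736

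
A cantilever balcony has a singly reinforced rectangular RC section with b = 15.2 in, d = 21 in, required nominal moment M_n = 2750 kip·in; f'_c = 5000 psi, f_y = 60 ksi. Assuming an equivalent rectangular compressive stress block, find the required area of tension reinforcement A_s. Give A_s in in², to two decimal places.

A_s ≈ 2.30 in²

From M_n = 0.85 f'_c a b (d − a/2):
a = d − √(d² − 2M_n/(0.85 f'_c b)) = 21 − √(21² − 2 × 2750/(0.85 × 5 × 15.2)) = 2.136 in.
A_s = 0.85 f'_c a b / f_y = 0.85 × 5 × 2.136 × 15.2 / 60 = 2.300 in².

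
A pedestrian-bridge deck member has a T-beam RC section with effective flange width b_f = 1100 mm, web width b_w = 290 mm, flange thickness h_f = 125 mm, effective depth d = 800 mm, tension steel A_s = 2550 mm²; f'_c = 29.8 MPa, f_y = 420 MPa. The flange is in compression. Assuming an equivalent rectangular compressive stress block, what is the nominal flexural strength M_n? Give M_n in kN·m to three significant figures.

M_n ≈ 836 kN·m

Tension: T = A_s f_y = 2550 × 420 = 1071000 N.
Try a within the flange: a = T/(0.85 f'_c b_f) = 1071000/(0.85 × 29.8 × 1100) = 38.44 mm.
Since a = 38.44 ≤ h_f = 125 mm, the stress block lies entirely in the flange; analyse as a rectangular beam of width b_f.
M_n = T(d − a/2) = 1071000 × (800 − 19.22) = 836.22 × 10⁶ N·mm.
M_n = 836.22 kN·m.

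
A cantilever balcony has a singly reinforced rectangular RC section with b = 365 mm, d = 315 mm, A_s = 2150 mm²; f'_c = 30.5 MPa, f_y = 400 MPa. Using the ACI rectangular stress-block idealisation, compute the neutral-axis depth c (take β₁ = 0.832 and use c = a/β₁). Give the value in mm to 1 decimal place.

T = A_s f_y = 2150 × 400 = 860000 N = 860 kN.
Setting C = 0.85 f'_c a b equal to T: a = 860000/(0.85 × 30.5 × 365) = 90.884 mm.
With β₁ = 0.832, c = a/β₁ = 90.884/0.832 = 109.2 mm.

c ≈ 109.2 mm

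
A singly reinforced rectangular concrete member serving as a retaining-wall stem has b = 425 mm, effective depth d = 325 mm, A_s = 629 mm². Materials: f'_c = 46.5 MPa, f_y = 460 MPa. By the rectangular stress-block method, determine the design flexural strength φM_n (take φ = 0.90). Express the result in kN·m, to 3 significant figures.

T = A_s f_y = 629 × 460 = 289340 N = 289.34 kN.
From C = T: a = T/(0.85 f'_c b) = 289340/(0.85 × 46.5 × 425) = 17.22 mm.
M_n = T(d − a/2) = 289.34 kN × (325 − 8.61) mm = 91.54 kN·m.
φM_n = 0.90 × 91.54 = 82.39 kN·m.

φM_n ≈ 82.4 kN·m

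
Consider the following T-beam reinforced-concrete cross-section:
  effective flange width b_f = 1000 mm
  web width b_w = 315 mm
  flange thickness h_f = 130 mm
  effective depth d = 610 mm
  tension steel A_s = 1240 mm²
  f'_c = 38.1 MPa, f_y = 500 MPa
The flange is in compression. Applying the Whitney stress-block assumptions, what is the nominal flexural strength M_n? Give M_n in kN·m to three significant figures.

M_n ≈ 372 kN·m

Tension: T = A_s f_y = 1240 × 500 = 620000 N.
Try a within the flange: a = T/(0.85 f'_c b_f) = 620000/(0.85 × 38.1 × 1000) = 19.14 mm.
Since a = 19.14 ≤ h_f = 130 mm, the stress block lies entirely in the flange; analyse as a rectangular beam of width b_f.
M_n = T(d − a/2) = 620000 × (610 − 9.57) = 372.27 × 10⁶ N·mm.
M_n = 372.27 kN·m.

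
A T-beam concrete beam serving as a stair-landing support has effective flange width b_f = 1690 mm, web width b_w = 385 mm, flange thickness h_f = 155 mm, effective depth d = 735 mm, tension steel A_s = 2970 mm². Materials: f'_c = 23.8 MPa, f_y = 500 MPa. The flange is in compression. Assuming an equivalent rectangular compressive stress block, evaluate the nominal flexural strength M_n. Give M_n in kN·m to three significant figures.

M_n ≈ 1060 kN·m

Tension: T = A_s f_y = 2970 × 500 = 1485000 N.
Try a within the flange: a = T/(0.85 f'_c b_f) = 1485000/(0.85 × 23.8 × 1690) = 43.44 mm.
Since a = 43.44 ≤ h_f = 155 mm, the stress block lies entirely in the flange; analyse as a rectangular beam of width b_f.
M_n = T(d − a/2) = 1485000 × (735 − 21.72) = 1059.22 × 10⁶ N·mm.
M_n = 1059.22 kN·m.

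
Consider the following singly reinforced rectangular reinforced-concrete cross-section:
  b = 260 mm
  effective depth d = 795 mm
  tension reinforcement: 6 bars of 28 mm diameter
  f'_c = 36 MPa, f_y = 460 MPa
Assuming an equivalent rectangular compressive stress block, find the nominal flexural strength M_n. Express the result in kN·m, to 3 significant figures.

M_n ≈ 1170 kN·m

A_s = 6 × 616 = 3696 mm².
T = A_s f_y = 3696 × 460 = 1700160 N = 1700.16 kN.
From C = T: a = T/(0.85 f'_c b) = 1700160/(0.85 × 36 × 260) = 213.70 mm.
M_n = T(d − a/2) = 1700.16 kN × (795 − 106.85) mm = 1169.97 kN·m.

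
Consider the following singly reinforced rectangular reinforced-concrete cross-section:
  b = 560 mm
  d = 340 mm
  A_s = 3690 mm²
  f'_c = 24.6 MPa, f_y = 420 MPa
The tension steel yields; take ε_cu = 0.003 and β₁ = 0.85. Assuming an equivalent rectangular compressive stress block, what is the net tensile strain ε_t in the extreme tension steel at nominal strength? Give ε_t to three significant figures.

a = A_s f_y/(0.85 f'_c b) = 132.35 mm.
β₁ = 0.85, so c = a/β₁ = 132.35/0.85 = 155.71 mm.
From the linear strain diagram with ε_cu = 0.003: ε_t = 0.003 (d − c)/c = 0.003 × (340 − 155.71)/155.71 = 0.00355.
ε_t < 0.004 — the section is over-reinforced for flexure under ACI limits.

ε_t ≈ 0.00355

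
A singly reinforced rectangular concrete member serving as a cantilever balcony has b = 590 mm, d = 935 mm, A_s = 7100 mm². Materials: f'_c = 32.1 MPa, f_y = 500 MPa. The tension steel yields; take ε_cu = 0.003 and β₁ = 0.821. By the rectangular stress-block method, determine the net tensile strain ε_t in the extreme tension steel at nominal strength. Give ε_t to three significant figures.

a = A_s f_y/(0.85 f'_c b) = 220.52 mm.
β₁ = 0.821, so c = a/β₁ = 220.52/0.821 = 268.60 mm.
From the linear strain diagram with ε_cu = 0.003: ε_t = 0.003 (d − c)/c = 0.003 × (935 − 268.60)/268.60 = 0.00744.
Since ε_t ≥ 0.005, the section is tension-controlled.

ε_t ≈ 0.00744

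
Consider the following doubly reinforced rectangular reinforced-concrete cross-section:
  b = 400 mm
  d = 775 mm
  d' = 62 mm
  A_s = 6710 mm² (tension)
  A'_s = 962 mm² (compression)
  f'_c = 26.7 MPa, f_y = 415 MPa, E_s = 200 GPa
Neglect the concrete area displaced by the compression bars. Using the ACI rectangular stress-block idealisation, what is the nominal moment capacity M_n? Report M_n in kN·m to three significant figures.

M_n ≈ 1820 kN·m

Assume both tension and compression steel yield.
Net tension couple steel: A_s − A'_s = 5748 mm².
a = (A_s − A'_s) f_y / (0.85 f'_c b) = 2385420/(0.85 × 26.7 × 400) = 262.77 mm.
c = a/β₁ = 262.77/0.85 = 309.14 mm; ε'_s = 0.003(c − d')/c = 0.0024 ≥ f_y/E_s = 0.0021, so compression steel does yield.
M_n = (A_s − A'_s) f_y (d − a/2) + A'_s f_y (d − d') = [2385420 × (775 − 131.385) + 399230 × (775 − 62)] × 10⁻⁶ = 1535.29 + 284.65 = 1819.94 kN·m.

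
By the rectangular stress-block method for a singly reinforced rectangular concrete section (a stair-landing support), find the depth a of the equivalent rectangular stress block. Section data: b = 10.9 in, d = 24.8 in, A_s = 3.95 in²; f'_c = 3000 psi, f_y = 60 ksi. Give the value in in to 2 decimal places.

T = A_s f_y = 3.95 × 60 = 237 kips.
a = T/(0.85 f'_c b) = 237/(0.85 × 3 × 10.9) = 8.53 in.

a ≈ 8.53 in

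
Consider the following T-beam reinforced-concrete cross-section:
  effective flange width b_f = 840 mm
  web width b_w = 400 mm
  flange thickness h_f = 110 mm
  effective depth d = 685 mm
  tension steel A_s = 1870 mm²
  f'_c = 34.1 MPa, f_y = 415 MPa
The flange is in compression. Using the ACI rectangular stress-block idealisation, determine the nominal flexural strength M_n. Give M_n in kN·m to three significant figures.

Tension: T = A_s f_y = 1870 × 415 = 776050 N.
Try a within the flange: a = T/(0.85 f'_c b_f) = 776050/(0.85 × 34.1 × 840) = 31.87 mm.
Since a = 31.87 ≤ h_f = 110 mm, the stress block lies entirely in the flange; analyse as a rectangular beam of width b_f.
M_n = T(d − a/2) = 776050 × (685 − 15.935) = 519.23 × 10⁶ N·mm.
M_n = 519.23 kN·m.

M_n ≈ 519 kN·m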